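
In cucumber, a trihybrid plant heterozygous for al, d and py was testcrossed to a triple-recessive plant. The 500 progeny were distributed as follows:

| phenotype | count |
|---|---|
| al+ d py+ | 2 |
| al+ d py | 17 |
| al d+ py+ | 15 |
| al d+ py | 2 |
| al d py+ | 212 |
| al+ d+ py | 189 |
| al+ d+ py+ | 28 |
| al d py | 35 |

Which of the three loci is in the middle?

The two most frequent reciprocal classes, al+ d+ py and al d py+, are the parental types, so the F1 was al+ d+ py / al d py+.
The two rarest classes, al d+ py and al+ d py+, are the double crossovers. Comparing them with the parentals, only the al allele has switched, so al is the middle locus and the order is py – al – d.

al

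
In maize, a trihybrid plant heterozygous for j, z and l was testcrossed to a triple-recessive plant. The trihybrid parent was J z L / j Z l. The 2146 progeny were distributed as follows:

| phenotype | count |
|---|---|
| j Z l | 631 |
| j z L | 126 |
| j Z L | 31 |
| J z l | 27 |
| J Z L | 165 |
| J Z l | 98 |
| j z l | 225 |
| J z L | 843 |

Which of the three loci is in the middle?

The two rarest classes, J z l and j Z L, are the double crossovers. Comparing them with the parentals, only the l allele has switched, so l is the middle locus and the order is j – l – z.

l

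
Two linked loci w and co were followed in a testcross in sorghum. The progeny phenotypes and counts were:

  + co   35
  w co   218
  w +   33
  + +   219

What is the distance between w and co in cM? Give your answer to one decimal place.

The two most frequent classes, + + (219) and w co (218), are the parental types, so the F1 was + + / w co.
The recombinant classes are + co and w +: 35 + 33 = 68.
Recombination frequency = 68/505 = 0.1347 ≈ 13.5%, i.e. 13.5 cM.

13.5 cM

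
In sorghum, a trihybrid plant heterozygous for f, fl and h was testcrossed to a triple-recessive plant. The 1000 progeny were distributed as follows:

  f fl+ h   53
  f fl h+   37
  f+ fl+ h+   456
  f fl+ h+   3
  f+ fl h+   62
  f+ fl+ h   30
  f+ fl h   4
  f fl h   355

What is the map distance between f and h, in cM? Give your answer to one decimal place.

7.4 cM

The two most frequent reciprocal classes, f+ fl+ h+ and f fl h, are the parental types, so the F1 was f+ fl+ h+ / f fl h.
The two rarest classes, f fl+ h+ and f+ fl h, are the double crossovers. Comparing them with the parentals, only the f allele has switched, so f is the middle locus and the order is fl – f – h.
Crossovers in the f–h interval produce the single-crossover classes f+ fl+ h and f fl h+ (30 + 37 = 67) plus the double crossovers (7).
RF(f–h) = (67 + 7) / 1000 = 74/1000 = 0.0740 → 7.4 cM.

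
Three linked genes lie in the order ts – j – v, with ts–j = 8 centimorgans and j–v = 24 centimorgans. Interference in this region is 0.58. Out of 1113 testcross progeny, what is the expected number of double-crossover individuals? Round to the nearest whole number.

9

Map distances give recombination frequencies of 0.080 and 0.240 for the two intervals.
With interference 0.58 (so coincidence = 0.42), expected double-crossover frequency = 0.080 × 0.240 × 0.42 = 0.00806.
Expected number = 0.00806 × 1113 = 8.98 ≈ 9.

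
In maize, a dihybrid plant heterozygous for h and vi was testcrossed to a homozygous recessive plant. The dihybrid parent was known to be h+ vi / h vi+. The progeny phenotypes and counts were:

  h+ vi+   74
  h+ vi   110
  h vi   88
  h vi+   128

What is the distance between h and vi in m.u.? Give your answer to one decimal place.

The recombinant classes are h+ vi+ and h vi: 74 + 88 = 162.
Recombination frequency = 162/400 = 0.4050 ≈ 40.5%, i.e. 40.5 m.u.

40.5 m.u.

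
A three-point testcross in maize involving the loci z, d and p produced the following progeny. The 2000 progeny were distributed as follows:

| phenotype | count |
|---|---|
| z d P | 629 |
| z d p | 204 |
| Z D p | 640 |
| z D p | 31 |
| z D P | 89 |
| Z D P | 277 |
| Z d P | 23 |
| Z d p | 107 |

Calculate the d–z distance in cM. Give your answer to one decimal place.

The two most frequent reciprocal classes, Z D p and z d P, are the parental types, so the F1 was Z D p / z d P.
The two rarest classes, z D p and Z d P, are the double crossovers. Comparing them with the parentals, only the z allele has switched, so z is the middle locus and the order is d – z – p.
Crossovers in the d–z interval produce the single-crossover classes Z d p and z D P (107 + 89 = 196) plus the double crossovers (54).
RF(d–z) = (196 + 54) / 2000 = 250/2000 = 0.1250 → 12.5 cM.

12.5 cM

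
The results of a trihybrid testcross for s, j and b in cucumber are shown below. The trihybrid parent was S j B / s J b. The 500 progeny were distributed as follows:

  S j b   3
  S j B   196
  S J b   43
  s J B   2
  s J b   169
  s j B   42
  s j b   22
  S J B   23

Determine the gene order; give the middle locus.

b

The two rarest classes, S j b and s J B, are the double crossovers. Comparing them with the parentals, only the b allele has switched, so b is the middle locus and the order is s – b – j.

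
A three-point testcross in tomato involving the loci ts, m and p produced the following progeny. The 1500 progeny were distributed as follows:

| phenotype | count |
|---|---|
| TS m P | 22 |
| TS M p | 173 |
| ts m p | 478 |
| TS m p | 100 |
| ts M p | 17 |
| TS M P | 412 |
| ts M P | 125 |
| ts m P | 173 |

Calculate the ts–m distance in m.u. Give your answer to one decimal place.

The two most frequent reciprocal classes, ts m p and TS M P, are the parental types, so the F1 was ts m p / TS M P.
The two rarest classes, ts M p and TS m P, are the double crossovers. Comparing them with the parentals, only the m allele has switched, so m is the middle locus and the order is ts – m – p.
Crossovers in the ts–m interval produce the single-crossover classes TS m p and ts M P (100 + 125 = 225) plus the double crossovers (39).
RF(ts–m) = (225 + 39) / 1500 = 264/1500 = 0.1760 → 17.6 m.u.

17.6 m.u.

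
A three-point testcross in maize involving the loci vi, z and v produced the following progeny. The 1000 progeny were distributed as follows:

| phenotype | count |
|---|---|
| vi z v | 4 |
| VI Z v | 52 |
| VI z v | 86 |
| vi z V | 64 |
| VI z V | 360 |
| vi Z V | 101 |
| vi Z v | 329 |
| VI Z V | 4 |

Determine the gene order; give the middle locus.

z

The two most frequent reciprocal classes, vi Z v and VI z V, are the parental types, so the F1 was vi Z v / VI z V.
The two rarest classes, vi z v and VI Z V, are the double crossovers. Comparing them with the parentals, only the z allele has switched, so z is the middle locus and the order is vi – z – v.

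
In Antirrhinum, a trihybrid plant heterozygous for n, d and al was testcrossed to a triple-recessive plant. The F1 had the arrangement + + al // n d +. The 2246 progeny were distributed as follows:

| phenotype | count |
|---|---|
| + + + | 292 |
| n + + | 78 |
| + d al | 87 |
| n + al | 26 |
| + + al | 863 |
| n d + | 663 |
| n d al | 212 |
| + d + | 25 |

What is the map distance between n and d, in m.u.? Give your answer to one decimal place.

The two rarest classes, n + al and + d +, are the double crossovers. Comparing them with the parentals, only the n allele has switched, so n is the middle locus and the order is d – n – al.
Crossovers in the d–n interval produce the single-crossover classes + d al and n + + (87 + 78 = 165) plus the double crossovers (51).
RF(d–n) = (165 + 51) / 2246 = 216/2246 = 0.0962 → 9.6 m.u.

9.6 m.u.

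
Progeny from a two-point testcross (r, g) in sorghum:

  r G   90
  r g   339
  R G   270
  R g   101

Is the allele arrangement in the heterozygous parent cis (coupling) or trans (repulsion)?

The two most frequent classes are R G (270) and r g (339); these are the parental (non-recombinant) types.
So the F1 carried R G on one chromosome and r g on the other — the recessive alleles are on the same chromosome (cis / coupling).

cis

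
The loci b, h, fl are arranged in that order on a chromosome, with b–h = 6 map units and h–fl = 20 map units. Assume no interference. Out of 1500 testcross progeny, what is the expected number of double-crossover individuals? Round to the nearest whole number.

18

Map distances give recombination frequencies of 0.060 and 0.200 for the two intervals.
With no interference, expected double-crossover frequency = 0.060 × 0.200 = 0.01200.
Expected number = 0.01200 × 1500 = 18.00 ≈ 18.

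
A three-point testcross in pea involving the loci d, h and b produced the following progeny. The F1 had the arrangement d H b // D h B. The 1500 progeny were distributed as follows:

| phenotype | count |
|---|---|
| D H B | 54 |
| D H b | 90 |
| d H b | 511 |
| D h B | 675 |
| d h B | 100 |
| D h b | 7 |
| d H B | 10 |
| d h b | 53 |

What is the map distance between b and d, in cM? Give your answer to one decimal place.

The two rarest classes, d H B and D h b, are the double crossovers. Comparing them with the parentals, only the b allele has switched, so b is the middle locus and the order is d – b – h.
Crossovers in the d–b interval produce the single-crossover classes D H b and d h B (90 + 100 = 190) plus the double crossovers (17).
RF(d–b) = (190 + 17) / 1500 = 207/1500 = 0.1380 → 13.8 cM.

13.8 cM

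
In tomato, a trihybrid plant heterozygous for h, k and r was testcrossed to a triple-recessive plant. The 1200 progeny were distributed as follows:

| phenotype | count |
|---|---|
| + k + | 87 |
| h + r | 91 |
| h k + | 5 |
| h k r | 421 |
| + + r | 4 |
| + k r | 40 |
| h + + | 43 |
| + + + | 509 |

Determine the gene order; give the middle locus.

r

The two most frequent reciprocal classes, h k r and + + +, are the parental types, so the F1 was h k r / + + +.
The two rarest classes, h k + and + + r, are the double crossovers. Comparing them with the parentals, only the r allele has switched, so r is the middle locus and the order is h – r – k.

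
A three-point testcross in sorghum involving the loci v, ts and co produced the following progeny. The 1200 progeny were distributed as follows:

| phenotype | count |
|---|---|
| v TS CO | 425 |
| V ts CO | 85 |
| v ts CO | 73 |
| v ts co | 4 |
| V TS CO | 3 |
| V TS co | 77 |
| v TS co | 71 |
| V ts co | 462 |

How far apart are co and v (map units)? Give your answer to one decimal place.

The two most frequent reciprocal classes, V ts co and v TS CO, are the parental types, so the F1 was V ts co / v TS CO.
The two rarest classes, v ts co and V TS CO, are the double crossovers. Comparing them with the parentals, only the v allele has switched, so v is the middle locus and the order is ts – v – co.
Crossovers in the v–co interval produce the single-crossover classes V ts CO and v TS co (85 + 71 = 156) plus the double crossovers (7).
RF(v–co) = (156 + 7) / 1200 = 163/1200 = 0.1358 → 13.6 map units.

13.6 map units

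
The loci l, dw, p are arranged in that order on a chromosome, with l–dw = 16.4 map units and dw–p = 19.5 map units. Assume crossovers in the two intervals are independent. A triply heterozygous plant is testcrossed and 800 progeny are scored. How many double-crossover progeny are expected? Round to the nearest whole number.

Map distances give recombination frequencies of 0.164 and 0.195 for the two intervals.
With no interference, expected double-crossover frequency = 0.164 × 0.195 = 0.03198.
Expected number = 0.03198 × 800 = 25.58 ≈ 26.

26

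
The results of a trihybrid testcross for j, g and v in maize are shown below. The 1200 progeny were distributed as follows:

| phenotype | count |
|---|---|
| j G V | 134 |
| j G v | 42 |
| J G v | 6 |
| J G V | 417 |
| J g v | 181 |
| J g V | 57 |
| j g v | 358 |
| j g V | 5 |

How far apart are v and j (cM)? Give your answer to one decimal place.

The two most frequent reciprocal classes, J G V and j g v, are the parental types, so the F1 was J G V / j g v.
The two rarest classes, J G v and j g V, are the double crossovers. Comparing them with the parentals, only the v allele has switched, so v is the middle locus and the order is j – v – g.
Crossovers in the j–v interval produce the single-crossover classes j G V and J g v (134 + 181 = 315) plus the double crossovers (11).
RF(j–v) = (315 + 11) / 1200 = 326/1200 = 0.2717 → 27.2 cM.

27.2 cM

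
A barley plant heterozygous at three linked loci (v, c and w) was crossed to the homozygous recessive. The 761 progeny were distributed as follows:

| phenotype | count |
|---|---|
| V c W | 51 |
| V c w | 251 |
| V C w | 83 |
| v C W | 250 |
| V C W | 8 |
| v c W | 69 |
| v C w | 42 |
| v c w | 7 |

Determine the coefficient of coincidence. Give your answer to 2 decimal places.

The two most frequent reciprocal classes, V c w and v C W, are the parental types, so the F1 was V c w / v C W.
The two rarest classes, v c w and V C W, are the double crossovers. Comparing them with the parentals, only the v allele has switched, so v is the middle locus and the order is w – v – c.
w–v: (93 + 15)/761 = 0.1419; v–c: (152 + 15)/761 = 0.2194.
Expected DCO frequency = 0.1419 × 0.2194 ≈ 0.03113; observed = 15/761 ≈ 0.01971.
Coefficient of coincidence = 0.01971/0.03113 ≈ 0.63.

0.63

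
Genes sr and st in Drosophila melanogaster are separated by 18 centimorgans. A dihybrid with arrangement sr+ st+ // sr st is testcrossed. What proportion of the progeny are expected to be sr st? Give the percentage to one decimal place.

A map distance of 18 centimorgans corresponds to a recombination frequency of 0.180.
The F1 is sr+ st+ / sr st, so sr st is a parental gamete class with expected frequency (1 − r)/2 = 0.820/2 = 0.4100.
That is 0.4100 = 41.0% of the progeny.

41.0%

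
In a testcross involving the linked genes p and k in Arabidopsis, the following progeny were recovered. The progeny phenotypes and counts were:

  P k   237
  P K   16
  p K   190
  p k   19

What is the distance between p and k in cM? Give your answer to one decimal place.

7.6 cM

The two most frequent classes, P k (237) and p K (190), are the parental types, so the F1 was P k / p K.
The recombinant classes are P K and p k: 16 + 19 = 35.
Recombination frequency = 35/462 = 0.0758 ≈ 7.6%, i.e. 7.6 cM.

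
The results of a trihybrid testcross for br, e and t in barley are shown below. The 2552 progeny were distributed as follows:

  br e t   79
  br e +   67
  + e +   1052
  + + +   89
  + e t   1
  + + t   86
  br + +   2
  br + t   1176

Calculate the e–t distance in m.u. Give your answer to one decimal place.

The two most frequent reciprocal classes, + e + and br + t, are the parental types, so the F1 was + e + / br + t.
The two rarest classes, + e t and br + +, are the double crossovers. Comparing them with the parentals, only the t allele has switched, so t is the middle locus and the order is e – t – br.
Crossovers in the e–t interval produce the single-crossover classes + + + and br e t (89 + 79 = 168) plus the double crossovers (3).
RF(e–t) = (168 + 3) / 2552 = 171/2552 = 0.0670 → 6.7 m.u.

6.7 m.u.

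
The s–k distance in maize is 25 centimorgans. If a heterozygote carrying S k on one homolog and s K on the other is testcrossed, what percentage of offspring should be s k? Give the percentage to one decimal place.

12.5%

A map distance of 25 centimorgans corresponds to a recombination frequency of 0.250.
The F1 is S k / s K, so s k is a recombinant gamete class with expected frequency r/2 = 0.250/2 = 0.1250.
That is 0.1250 = 12.5% of the progeny.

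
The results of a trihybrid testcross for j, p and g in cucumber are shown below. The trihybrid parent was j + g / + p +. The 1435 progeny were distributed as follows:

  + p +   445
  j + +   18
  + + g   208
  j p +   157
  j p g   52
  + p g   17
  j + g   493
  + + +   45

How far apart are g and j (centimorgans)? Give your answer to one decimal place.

The two rarest classes, j + + and + p g, are the double crossovers. Comparing them with the parentals, only the g allele has switched, so g is the middle locus and the order is j – g – p.
Crossovers in the j–g interval produce the single-crossover classes + + g and j p + (208 + 157 = 365) plus the double crossovers (35).
RF(j–g) = (365 + 35) / 1435 = 400/1435 = 0.2787 → 27.9 centimorgans.

27.9 centimorgans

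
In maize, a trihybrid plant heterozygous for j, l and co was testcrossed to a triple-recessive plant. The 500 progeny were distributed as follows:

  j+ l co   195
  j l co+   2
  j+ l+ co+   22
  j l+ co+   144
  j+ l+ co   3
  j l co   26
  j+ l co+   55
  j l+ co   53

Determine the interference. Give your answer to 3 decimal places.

The two most frequent reciprocal classes, j l+ co+ and j+ l co, are the parental types, so the F1 was j l+ co+ / j+ l co.
The two rarest classes, j l co+ and j+ l+ co, are the double crossovers. Comparing them with the parentals, only the l allele has switched, so l is the middle locus and the order is co – l – j.
co–l: (108 + 5)/500 = 0.2260; l–j: (48 + 5)/500 = 0.1060.
Expected DCO frequency = 0.2260 × 0.1060 ≈ 0.02396; observed = 5/500 ≈ 0.01000.
Coefficient of coincidence = 0.01000/0.02396 ≈ 0.417; interference = 1 − 0.417 = 0.583.

0.583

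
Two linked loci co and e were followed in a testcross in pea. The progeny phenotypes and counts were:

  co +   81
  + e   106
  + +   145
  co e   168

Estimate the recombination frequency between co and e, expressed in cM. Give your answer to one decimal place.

The two most frequent classes, + + (145) and co e (168), are the parental types, so the F1 was + + / co e.
The recombinant classes are + e and co +: 106 + 81 = 187.
Recombination frequency = 187/500 = 0.3740 ≈ 37.4%, i.e. 37.4 cM.

37.4 cM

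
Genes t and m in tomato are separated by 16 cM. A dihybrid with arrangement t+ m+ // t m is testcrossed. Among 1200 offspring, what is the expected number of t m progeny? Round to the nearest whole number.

504

A map distance of 16 cM corresponds to a recombination frequency of 0.160.
The F1 is t+ m+ / t m, so t m is a parental gamete class with expected frequency (1 − r)/2 = 0.840/2 = 0.4200.
Expected number = 0.4200 × 1200 = 504.00 ≈ 504.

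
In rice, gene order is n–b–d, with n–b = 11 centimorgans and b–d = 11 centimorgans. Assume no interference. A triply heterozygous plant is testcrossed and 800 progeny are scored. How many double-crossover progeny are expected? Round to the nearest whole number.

Map distances give recombination frequencies of 0.110 and 0.110 for the two intervals.
With no interference, expected double-crossover frequency = 0.110 × 0.110 = 0.01210.
Expected number = 0.01210 × 800 = 9.68 ≈ 10.

10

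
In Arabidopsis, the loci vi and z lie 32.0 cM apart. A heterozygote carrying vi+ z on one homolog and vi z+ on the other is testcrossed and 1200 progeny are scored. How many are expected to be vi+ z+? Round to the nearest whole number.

A map distance of 32.0 cM corresponds to a recombination frequency of 0.320.
The F1 is vi+ z / vi z+, so vi+ z+ is a recombinant gamete class with expected frequency r/2 = 0.320/2 = 0.1600.
Expected number = 0.1600 × 1200 = 192.00 ≈ 192.

192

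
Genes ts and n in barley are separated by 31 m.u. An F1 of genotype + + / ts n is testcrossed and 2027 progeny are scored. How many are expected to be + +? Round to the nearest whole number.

699

A map distance of 31 m.u. corresponds to a recombination frequency of 0.310.
The F1 is + + / ts n, so + + is a parental gamete class with expected frequency (1 − r)/2 = 0.690/2 = 0.3450.
Expected number = 0.3450 × 2027 = 699.31 ≈ 699.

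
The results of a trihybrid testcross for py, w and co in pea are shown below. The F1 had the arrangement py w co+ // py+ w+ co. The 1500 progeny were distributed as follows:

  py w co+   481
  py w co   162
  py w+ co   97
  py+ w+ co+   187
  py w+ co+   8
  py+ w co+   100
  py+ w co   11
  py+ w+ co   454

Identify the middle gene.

The two rarest classes, py w+ co+ and py+ w co, are the double crossovers. Comparing them with the parentals, only the w allele has switched, so w is the middle locus and the order is co – w – py.

w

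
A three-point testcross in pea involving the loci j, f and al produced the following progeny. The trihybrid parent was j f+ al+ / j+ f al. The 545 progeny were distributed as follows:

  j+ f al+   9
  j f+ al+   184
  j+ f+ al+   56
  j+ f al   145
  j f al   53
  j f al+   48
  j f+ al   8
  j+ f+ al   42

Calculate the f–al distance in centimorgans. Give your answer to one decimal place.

19.6 centimorgans

The two rarest classes, j f+ al and j+ f al+, are the double crossovers. Comparing them with the parentals, only the al allele has switched, so al is the middle locus and the order is j – al – f.
Crossovers in the al–f interval produce the single-crossover classes j f al+ and j+ f+ al (48 + 42 = 90) plus the double crossovers (17).
RF(al–f) = (90 + 17) / 545 = 107/545 = 0.1963 → 19.6 centimorgans.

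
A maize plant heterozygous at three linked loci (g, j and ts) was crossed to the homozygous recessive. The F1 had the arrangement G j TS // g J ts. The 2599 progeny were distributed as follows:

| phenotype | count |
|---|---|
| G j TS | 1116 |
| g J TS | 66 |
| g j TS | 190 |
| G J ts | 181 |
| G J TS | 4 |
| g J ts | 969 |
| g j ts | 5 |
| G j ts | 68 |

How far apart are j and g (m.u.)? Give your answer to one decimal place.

The two rarest classes, G J TS and g j ts, are the double crossovers. Comparing them with the parentals, only the j allele has switched, so j is the middle locus and the order is g – j – ts.
Crossovers in the g–j interval produce the single-crossover classes g j TS and G J ts (190 + 181 = 371) plus the double crossovers (9).
RF(g–j) = (371 + 9) / 2599 = 380/2599 = 0.1462 → 14.6 m.u.

14.6 m.u.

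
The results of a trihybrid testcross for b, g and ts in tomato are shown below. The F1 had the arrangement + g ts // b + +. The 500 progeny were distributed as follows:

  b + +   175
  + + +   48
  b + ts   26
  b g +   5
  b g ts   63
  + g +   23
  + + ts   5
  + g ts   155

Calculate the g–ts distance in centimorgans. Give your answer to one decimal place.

The two rarest classes, + + ts and b g +, are the double crossovers. Comparing them with the parentals, only the g allele has switched, so g is the middle locus and the order is ts – g – b.
Crossovers in the ts–g interval produce the single-crossover classes + g + and b + ts (23 + 26 = 49) plus the double crossovers (10).
RF(ts–g) = (49 + 10) / 500 = 59/500 = 0.1180 → 11.8 centimorgans.

11.8 centimorgans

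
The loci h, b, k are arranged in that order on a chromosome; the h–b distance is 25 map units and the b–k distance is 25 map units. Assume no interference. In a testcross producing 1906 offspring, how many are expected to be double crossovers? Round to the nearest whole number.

Map distances give recombination frequencies of 0.250 and 0.250 for the two intervals.
With no interference, expected double-crossover frequency = 0.250 × 0.250 = 0.06250.
Expected number = 0.06250 × 1906 = 119.12 ≈ 119.

119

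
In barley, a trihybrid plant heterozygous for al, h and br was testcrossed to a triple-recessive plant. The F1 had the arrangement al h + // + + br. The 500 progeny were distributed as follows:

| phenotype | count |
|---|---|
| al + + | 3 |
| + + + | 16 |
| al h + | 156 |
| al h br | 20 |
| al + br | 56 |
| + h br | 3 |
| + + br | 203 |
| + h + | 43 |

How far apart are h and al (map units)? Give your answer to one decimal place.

21.0 map units

The two rarest classes, al + + and + h br, are the double crossovers. Comparing them with the parentals, only the h allele has switched, so h is the middle locus and the order is al – h – br.
Crossovers in the al–h interval produce the single-crossover classes + h + and al + br (43 + 56 = 99) plus the double crossovers (6).
RF(al–h) = (99 + 6) / 500 = 105/500 = 0.2100 → 21.0 map units.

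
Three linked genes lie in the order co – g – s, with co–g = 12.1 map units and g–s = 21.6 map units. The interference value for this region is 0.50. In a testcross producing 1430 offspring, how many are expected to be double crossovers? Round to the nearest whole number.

Map distances give recombination frequencies of 0.121 and 0.216 for the two intervals.
With interference 0.50 (so coincidence = 0.50), expected double-crossover frequency = 0.121 × 0.216 × 0.50 = 0.01307.
Expected number = 0.01307 × 1430 = 18.69 ≈ 19.

19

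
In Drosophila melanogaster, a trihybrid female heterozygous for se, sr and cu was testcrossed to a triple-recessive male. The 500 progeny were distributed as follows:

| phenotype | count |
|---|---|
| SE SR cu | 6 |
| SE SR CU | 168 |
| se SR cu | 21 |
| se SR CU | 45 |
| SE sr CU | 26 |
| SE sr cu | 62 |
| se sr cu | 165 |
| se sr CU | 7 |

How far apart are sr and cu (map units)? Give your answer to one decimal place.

The two most frequent reciprocal classes, SE SR CU and se sr cu, are the parental types, so the F1 was SE SR CU / se sr cu.
The two rarest classes, SE SR cu and se sr CU, are the double crossovers. Comparing them with the parentals, only the cu allele has switched, so cu is the middle locus and the order is sr – cu – se.
Crossovers in the sr–cu interval produce the single-crossover classes SE sr CU and se SR cu (26 + 21 = 47) plus the double crossovers (13).
RF(sr–cu) = (47 + 13) / 500 = 60/500 = 0.1200 → 12.0 map units.

12.0 map units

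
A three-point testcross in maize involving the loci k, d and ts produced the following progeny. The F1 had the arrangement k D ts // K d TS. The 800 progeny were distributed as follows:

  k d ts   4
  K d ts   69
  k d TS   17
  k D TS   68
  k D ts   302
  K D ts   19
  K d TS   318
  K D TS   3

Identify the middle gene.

d

The two rarest classes, k d ts and K D TS, are the double crossovers. Comparing them with the parentals, only the d allele has switched, so d is the middle locus and the order is k – d – ts.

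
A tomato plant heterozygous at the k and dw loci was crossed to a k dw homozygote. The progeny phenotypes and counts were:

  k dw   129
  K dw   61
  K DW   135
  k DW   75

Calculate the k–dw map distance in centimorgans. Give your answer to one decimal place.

34.0 centimorgans

The two most frequent classes, K DW (135) and k dw (129), are the parental types, so the F1 was K DW / k dw.
The recombinant classes are K dw and k DW: 61 + 75 = 136.
Recombination frequency = 136/400 = 0.3400 ≈ 34.0%, i.e. 34.0 centimorgans.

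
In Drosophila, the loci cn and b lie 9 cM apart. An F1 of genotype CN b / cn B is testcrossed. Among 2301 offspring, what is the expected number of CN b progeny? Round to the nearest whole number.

A map distance of 9 cM corresponds to a recombination frequency of 0.090.
The F1 is CN b / cn B, so CN b is a parental gamete class with expected frequency (1 − r)/2 = 0.910/2 = 0.4550.
Expected number = 0.4550 × 2301 = 1046.95 ≈ 1047.

1047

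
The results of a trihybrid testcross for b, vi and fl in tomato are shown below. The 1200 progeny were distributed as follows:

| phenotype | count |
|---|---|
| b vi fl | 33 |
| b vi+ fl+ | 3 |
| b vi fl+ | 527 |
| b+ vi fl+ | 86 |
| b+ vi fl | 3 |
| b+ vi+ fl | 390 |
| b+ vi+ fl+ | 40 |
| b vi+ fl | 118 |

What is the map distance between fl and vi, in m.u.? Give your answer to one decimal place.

The two most frequent reciprocal classes, b vi fl+ and b+ vi+ fl, are the parental types, so the F1 was b vi fl+ / b+ vi+ fl.
The two rarest classes, b vi+ fl+ and b+ vi fl, are the double crossovers. Comparing them with the parentals, only the vi allele has switched, so vi is the middle locus and the order is fl – vi – b.
Crossovers in the fl–vi interval produce the single-crossover classes b vi fl and b+ vi+ fl+ (33 + 40 = 73) plus the double crossovers (6).
RF(fl–vi) = (73 + 6) / 1200 = 79/1200 = 0.0658 → 6.6 m.u.

6.6 m.u.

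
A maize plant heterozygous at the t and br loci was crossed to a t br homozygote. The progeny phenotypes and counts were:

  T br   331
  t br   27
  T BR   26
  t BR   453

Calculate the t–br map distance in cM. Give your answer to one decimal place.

6.3 cM

The two most frequent classes, T br (331) and t BR (453), are the parental types, so the F1 was T br / t BR.
The recombinant classes are T BR and t br: 26 + 27 = 53.
Recombination frequency = 53/837 = 0.0633 ≈ 6.3%, i.e. 6.3 cM.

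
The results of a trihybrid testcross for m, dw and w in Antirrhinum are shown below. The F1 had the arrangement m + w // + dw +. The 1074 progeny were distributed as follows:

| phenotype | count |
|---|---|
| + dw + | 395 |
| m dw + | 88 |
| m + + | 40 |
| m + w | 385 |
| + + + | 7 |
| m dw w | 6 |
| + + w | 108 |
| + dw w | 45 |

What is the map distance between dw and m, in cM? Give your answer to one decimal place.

The two rarest classes, m dw w and + + +, are the double crossovers. Comparing them with the parentals, only the dw allele has switched, so dw is the middle locus and the order is w – dw – m.
Crossovers in the dw–m interval produce the single-crossover classes + + w and m dw + (108 + 88 = 196) plus the double crossovers (13).
RF(dw–m) = (196 + 13) / 1074 = 209/1074 = 0.1946 → 19.5 cM.

19.5 cM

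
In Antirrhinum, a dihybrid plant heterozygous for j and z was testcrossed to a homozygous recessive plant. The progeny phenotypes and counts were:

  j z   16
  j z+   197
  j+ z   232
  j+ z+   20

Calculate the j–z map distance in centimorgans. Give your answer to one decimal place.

The two most frequent classes, j+ z (232) and j z+ (197), are the parental types, so the F1 was j+ z / j z+.
The recombinant classes are j+ z+ and j z: 20 + 16 = 36.
Recombination frequency = 36/465 = 0.0774 ≈ 7.7%, i.e. 7.7 centimorgans.

7.7 centimorgans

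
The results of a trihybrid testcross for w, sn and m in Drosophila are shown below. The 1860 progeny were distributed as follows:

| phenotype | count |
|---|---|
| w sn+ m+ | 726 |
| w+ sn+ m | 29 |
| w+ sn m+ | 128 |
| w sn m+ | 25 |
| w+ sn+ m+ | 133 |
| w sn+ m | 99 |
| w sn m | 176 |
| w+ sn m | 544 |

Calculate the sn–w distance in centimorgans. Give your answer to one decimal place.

The two most frequent reciprocal classes, w sn+ m+ and w+ sn m, are the parental types, so the F1 was w sn+ m+ / w+ sn m.
The two rarest classes, w sn m+ and w+ sn+ m, are the double crossovers. Comparing them with the parentals, only the sn allele has switched, so sn is the middle locus and the order is m – sn – w.
Crossovers in the sn–w interval produce the single-crossover classes w+ sn+ m+ and w sn m (133 + 176 = 309) plus the double crossovers (54).
RF(sn–w) = (309 + 54) / 1860 = 363/1860 = 0.1952 → 19.5 centimorgans.

19.5 centimorgans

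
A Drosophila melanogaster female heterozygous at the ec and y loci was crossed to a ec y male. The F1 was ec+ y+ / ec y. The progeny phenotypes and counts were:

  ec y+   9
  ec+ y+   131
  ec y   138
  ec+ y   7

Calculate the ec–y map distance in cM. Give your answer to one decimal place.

The recombinant classes are ec+ y and ec y+: 7 + 9 = 16.
Recombination frequency = 16/285 = 0.0561 ≈ 5.6%, i.e. 5.6 cM.

5.6 cM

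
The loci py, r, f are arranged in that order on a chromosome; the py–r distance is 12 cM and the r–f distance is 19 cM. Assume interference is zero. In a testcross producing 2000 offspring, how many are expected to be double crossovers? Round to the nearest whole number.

46

Map distances give recombination frequencies of 0.120 and 0.190 for the two intervals.
With no interference, expected double-crossover frequency = 0.120 × 0.190 = 0.02280.
Expected number = 0.02280 × 2000 = 45.60 ≈ 46.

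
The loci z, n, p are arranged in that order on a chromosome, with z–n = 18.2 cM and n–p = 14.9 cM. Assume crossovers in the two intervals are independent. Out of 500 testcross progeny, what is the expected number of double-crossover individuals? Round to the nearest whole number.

14

Map distances give recombination frequencies of 0.182 and 0.149 for the two intervals.
With no interference, expected double-crossover frequency = 0.182 × 0.149 = 0.02712.
Expected number = 0.02712 × 500 = 13.56 ≈ 14.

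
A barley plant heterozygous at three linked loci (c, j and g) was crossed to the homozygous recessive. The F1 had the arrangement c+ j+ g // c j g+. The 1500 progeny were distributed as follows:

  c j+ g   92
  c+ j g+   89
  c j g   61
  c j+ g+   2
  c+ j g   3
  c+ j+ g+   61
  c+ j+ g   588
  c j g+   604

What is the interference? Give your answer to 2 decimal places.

The two rarest classes, c+ j g and c j+ g+, are the double crossovers. Comparing them with the parentals, only the j allele has switched, so j is the middle locus and the order is c – j – g.
c–j: (181 + 5)/1500 = 0.1240; j–g: (122 + 5)/1500 = 0.0847.
Expected DCO frequency = 0.1240 × 0.0847 ≈ 0.01050; observed = 5/1500 ≈ 0.00333.
Coefficient of coincidence = 0.00333/0.01050 ≈ 0.32; interference = 1 − 0.32 = 0.68.

0.68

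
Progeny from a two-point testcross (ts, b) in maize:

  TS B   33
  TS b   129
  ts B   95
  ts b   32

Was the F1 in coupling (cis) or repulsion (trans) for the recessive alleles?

The two most frequent classes are TS b (129) and ts B (95); these are the parental (non-recombinant) types.
So the F1 carried TS b on one chromosome and ts B on the other — the recessive alleles are on opposite chromosomes (trans / repulsion).

trans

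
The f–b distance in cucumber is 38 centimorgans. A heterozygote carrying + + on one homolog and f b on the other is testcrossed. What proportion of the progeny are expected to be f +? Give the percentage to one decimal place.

19.0%

A map distance of 38 centimorgans corresponds to a recombination frequency of 0.380.
The F1 is + + / f b, so f + is a recombinant gamete class with expected frequency r/2 = 0.380/2 = 0.1900.
That is 0.1900 = 19.0% of the progeny.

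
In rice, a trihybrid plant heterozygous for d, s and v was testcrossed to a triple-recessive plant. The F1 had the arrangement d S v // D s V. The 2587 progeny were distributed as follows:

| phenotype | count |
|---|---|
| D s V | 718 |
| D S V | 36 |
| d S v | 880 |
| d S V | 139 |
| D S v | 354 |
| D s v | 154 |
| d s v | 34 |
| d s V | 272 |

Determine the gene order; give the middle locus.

The two rarest classes, d s v and D S V, are the double crossovers. Comparing them with the parentals, only the s allele has switched, so s is the middle locus and the order is d – s – v.

s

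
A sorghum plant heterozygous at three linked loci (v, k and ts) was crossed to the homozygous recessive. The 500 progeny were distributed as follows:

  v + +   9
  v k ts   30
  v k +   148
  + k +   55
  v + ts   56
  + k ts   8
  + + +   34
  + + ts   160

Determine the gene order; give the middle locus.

The two most frequent reciprocal classes, v k + and + + ts, are the parental types, so the F1 was v k + / + + ts.
The two rarest classes, v + + and + k ts, are the double crossovers. Comparing them with the parentals, only the k allele has switched, so k is the middle locus and the order is ts – k – v.

k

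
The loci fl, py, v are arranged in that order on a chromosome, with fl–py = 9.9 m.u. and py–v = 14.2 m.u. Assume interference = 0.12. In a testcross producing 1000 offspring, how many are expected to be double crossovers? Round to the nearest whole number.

Map distances give recombination frequencies of 0.099 and 0.142 for the two intervals.
With interference 0.12 (so coincidence = 0.88), expected double-crossover frequency = 0.099 × 0.142 × 0.88 = 0.01237.
Expected number = 0.01237 × 1000 = 12.37 ≈ 12.

12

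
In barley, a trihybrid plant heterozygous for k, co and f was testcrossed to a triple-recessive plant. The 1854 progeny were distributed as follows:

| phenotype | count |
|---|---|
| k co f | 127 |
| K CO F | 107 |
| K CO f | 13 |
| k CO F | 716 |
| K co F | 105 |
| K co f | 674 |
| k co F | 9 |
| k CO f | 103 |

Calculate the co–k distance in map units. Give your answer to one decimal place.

13.8 map units

The two most frequent reciprocal classes, k CO F and K co f, are the parental types, so the F1 was k CO F / K co f.
The two rarest classes, k co F and K CO f, are the double crossovers. Comparing them with the parentals, only the co allele has switched, so co is the middle locus and the order is f – co – k.
Crossovers in the co–k interval produce the single-crossover classes K CO F and k co f (107 + 127 = 234) plus the double crossovers (22).
RF(co–k) = (234 + 22) / 1854 = 256/1854 = 0.1381 → 13.8 map units.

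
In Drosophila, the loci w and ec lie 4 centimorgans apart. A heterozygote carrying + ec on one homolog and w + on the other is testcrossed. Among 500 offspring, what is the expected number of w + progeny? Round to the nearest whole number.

A map distance of 4 centimorgans corresponds to a recombination frequency of 0.040.
The F1 is + ec / w +, so w + is a parental gamete class with expected frequency (1 − r)/2 = 0.960/2 = 0.4800.
Expected number = 0.4800 × 500 = 240.00 ≈ 240.

240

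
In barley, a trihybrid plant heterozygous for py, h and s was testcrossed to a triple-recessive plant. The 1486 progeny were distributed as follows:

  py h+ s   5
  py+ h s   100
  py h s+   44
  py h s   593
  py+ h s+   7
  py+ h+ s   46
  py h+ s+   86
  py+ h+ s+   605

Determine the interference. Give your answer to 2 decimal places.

The two most frequent reciprocal classes, py+ h+ s+ and py h s, are the parental types, so the F1 was py+ h+ s+ / py h s.
The two rarest classes, py+ h s+ and py h+ s, are the double crossovers. Comparing them with the parentals, only the h allele has switched, so h is the middle locus and the order is py – h – s.
py–h: (186 + 12)/1486 = 0.1332; h–s: (90 + 12)/1486 = 0.0686.
Expected DCO frequency = 0.1332 × 0.0686 ≈ 0.00914; observed = 12/1486 ≈ 0.00808.
Coefficient of coincidence = 0.00808/0.00914 ≈ 0.88; interference = 1 − 0.88 = 0.12.

0.12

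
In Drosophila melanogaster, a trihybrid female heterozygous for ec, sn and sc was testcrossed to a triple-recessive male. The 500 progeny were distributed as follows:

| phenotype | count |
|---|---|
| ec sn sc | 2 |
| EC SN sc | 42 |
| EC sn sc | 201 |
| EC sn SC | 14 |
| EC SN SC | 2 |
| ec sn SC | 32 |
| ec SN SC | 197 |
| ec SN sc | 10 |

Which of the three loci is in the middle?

The two most frequent reciprocal classes, ec SN SC and EC sn sc, are the parental types, so the F1 was ec SN SC / EC sn sc.
The two rarest classes, EC SN SC and ec sn sc, are the double crossovers. Comparing them with the parentals, only the ec allele has switched, so ec is the middle locus and the order is sn – ec – sc.

ec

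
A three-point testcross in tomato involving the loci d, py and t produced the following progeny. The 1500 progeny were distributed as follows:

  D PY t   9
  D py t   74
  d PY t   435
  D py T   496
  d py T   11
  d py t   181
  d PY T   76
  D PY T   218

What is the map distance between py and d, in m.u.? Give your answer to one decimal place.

27.9 m.u.

The two most frequent reciprocal classes, d PY t and D py T, are the parental types, so the F1 was d PY t / D py T.
The two rarest classes, D PY t and d py T, are the double crossovers. Comparing them with the parentals, only the d allele has switched, so d is the middle locus and the order is py – d – t.
Crossovers in the py–d interval produce the single-crossover classes d py t and D PY T (181 + 218 = 399) plus the double crossovers (20).
RF(py–d) = (399 + 20) / 1500 = 419/1500 = 0.2793 → 27.9 m.u.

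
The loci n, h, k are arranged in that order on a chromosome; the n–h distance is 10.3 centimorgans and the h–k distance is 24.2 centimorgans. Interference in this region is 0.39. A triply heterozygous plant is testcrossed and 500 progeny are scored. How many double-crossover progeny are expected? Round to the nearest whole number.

8

Map distances give recombination frequencies of 0.103 and 0.242 for the two intervals.
With interference 0.39 (so coincidence = 0.61), expected double-crossover frequency = 0.103 × 0.242 × 0.61 = 0.01520.
Expected number = 0.01520 × 500 = 7.60 ≈ 8.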